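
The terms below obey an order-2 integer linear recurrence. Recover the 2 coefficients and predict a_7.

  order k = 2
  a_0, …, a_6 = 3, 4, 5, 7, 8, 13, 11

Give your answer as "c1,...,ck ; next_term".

-1,3 ; 28

  a_2 = -1·4 + 3·3 = 5
  a_3 = -1·5 + 3·4 = 7
  a_4 = -1·7 + 3·5 = 8
  a_5 = -1·8 + 3·7 = 13
  a_6 = -1·13 + 3·8 = 11
  a_7 = -1·11 + 3·13 = 28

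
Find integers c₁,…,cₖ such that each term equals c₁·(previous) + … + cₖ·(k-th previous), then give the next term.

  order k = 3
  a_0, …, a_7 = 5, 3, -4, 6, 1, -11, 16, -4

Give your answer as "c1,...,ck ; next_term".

-1,-1,1 ; -23

  a_3 = -1·-4 + -1·3 + 1·5 = 6
  a_4 = -1·6 + -1·-4 + 1·3 = 1
  a_5 = -1·1 + -1·6 + 1·-4 = -11
  a_6 = -1·-11 + -1·1 + 1·6 = 16
  a_7 = -1·16 + -1·-11 + 1·1 = -4
  a_8 = -1·-4 + -1·16 + 1·-11 = -23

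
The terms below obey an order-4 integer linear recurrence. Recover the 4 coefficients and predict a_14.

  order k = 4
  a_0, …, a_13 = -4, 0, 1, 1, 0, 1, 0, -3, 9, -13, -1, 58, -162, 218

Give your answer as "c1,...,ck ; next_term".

-2,-2,3,-1 ; 63

  a_4 = -2·1 + -2·1 + 3·0 + -1·-4 = 0
  a_5 = -2·0 + -2·1 + 3·1 + -1·0 = 1
  a_6 = -2·1 + -2·0 + 3·1 + -1·1 = 0
  a_7 = -2·0 + -2·1 + 3·0 + -1·1 = -3
  a_8 = -2·-3 + -2·0 + 3·1 + -1·0 = 9
  a_9 = -2·9 + -2·-3 + 3·0 + -1·1 = -13
  a_10 = -2·-13 + -2·9 + 3·-3 + -1·0 = -1
  a_11 = -2·-1 + -2·-13 + 3·9 + -1·-3 = 58
  a_12 = -2·58 + -2·-1 + 3·-13 + -1·9 = -162
  a_13 = -2·-162 + -2·58 + 3·-1 + -1·-13 = 218
  a_14 = -2·218 + -2·-162 + 3·58 + -1·-1 = 63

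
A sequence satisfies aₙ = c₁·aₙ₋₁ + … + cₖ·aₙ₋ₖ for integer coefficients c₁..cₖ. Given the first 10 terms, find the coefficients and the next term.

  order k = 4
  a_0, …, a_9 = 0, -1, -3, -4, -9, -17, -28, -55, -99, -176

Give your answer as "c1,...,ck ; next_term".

1,1,2,-2 ; -329

  a_4 = 1·-4 + 1·-3 + 2·-1 + -2·0 = -9
  a_5 = 1·-9 + 1·-4 + 2·-3 + -2·-1 = -17
  a_6 = 1·-17 + 1·-9 + 2·-4 + -2·-3 = -28
  a_7 = 1·-28 + 1·-17 + 2·-9 + -2·-4 = -55
  a_8 = 1·-55 + 1·-28 + 2·-17 + -2·-9 = -99
  a_9 = 1·-99 + 1·-55 + 2·-28 + -2·-17 = -176
  a_10 = 1·-176 + 1·-99 + 2·-55 + -2·-28 = -329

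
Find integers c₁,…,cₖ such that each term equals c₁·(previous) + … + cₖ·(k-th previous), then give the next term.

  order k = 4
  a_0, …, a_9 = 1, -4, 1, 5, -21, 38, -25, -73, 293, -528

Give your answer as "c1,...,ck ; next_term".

-2,-2,2,-1 ; 349

  a_4 = -2·5 + -2·1 + 2·-4 + -1·1 = -21
  a_5 = -2·-21 + -2·5 + 2·1 + -1·-4 = 38
  a_6 = -2·38 + -2·-21 + 2·5 + -1·1 = -25
  a_7 = -2·-25 + -2·38 + 2·-21 + -1·5 = -73
  a_8 = -2·-73 + -2·-25 + 2·38 + -1·-21 = 293
  a_9 = -2·293 + -2·-73 + 2·-25 + -1·38 = -528
  a_10 = -2·-528 + -2·293 + 2·-73 + -1·-25 = 349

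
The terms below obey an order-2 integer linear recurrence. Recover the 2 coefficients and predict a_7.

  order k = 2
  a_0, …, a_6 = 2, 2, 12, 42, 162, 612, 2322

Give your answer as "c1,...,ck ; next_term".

  a_2 = 3·2 + 3·2 = 12
  a_3 = 3·12 + 3·2 = 42
  a_4 = 3·42 + 3·12 = 162
  a_5 = 3·162 + 3·42 = 612
  a_6 = 3·612 + 3·162 = 2322
  a_7 = 3·2322 + 3·612 = 8802

3,3 ; 8802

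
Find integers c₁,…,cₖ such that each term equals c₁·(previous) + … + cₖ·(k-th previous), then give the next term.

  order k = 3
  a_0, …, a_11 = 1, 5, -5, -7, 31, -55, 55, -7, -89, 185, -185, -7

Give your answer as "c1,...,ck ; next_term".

  a_3 = -3·-5 + -4·5 + -2·1 = -7
  a_4 = -3·-7 + -4·-5 + -2·5 = 31
  a_5 = -3·31 + -4·-7 + -2·-5 = -55
  a_6 = -3·-55 + -4·31 + -2·-7 = 55
  a_7 = -3·55 + -4·-55 + -2·31 = -7
  a_8 = -3·-7 + -4·55 + -2·-55 = -89
  a_9 = -3·-89 + -4·-7 + -2·55 = 185
  a_10 = -3·185 + -4·-89 + -2·-7 = -185
  a_11 = -3·-185 + -4·185 + -2·-89 = -7
  a_12 = -3·-7 + -4·-185 + -2·185 = 391

-3,-4,-2 ; 391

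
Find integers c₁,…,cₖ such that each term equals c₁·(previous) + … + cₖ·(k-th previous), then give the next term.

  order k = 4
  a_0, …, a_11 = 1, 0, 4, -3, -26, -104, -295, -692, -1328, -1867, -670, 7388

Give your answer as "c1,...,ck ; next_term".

  a_4 = 4·-3 + -4·4 + -3·0 + 2·1 = -26
  a_5 = 4·-26 + -4·-3 + -3·4 + 2·0 = -104
  a_6 = 4·-104 + -4·-26 + -3·-3 + 2·4 = -295
  a_7 = 4·-295 + -4·-104 + -3·-26 + 2·-3 = -692
  a_8 = 4·-692 + -4·-295 + -3·-104 + 2·-26 = -1328
  a_9 = 4·-1328 + -4·-692 + -3·-295 + 2·-104 = -1867
  a_10 = 4·-1867 + -4·-1328 + -3·-692 + 2·-295 = -670
  a_11 = 4·-670 + -4·-1867 + -3·-1328 + 2·-692 = 7388
  a_12 = 4·7388 + -4·-670 + -3·-1867 + 2·-1328 = 35177

4,-4,-3,2 ; 35177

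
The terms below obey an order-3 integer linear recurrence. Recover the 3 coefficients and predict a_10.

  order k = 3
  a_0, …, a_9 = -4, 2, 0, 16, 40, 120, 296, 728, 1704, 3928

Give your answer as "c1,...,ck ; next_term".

3,0,-4 ; 8872

  a_3 = 3·0 + 0·2 + -4·-4 = 16
  a_4 = 3·16 + 0·0 + -4·2 = 40
  a_5 = 3·40 + 0·16 + -4·0 = 120
  a_6 = 3·120 + 0·40 + -4·16 = 296
  a_7 = 3·296 + 0·120 + -4·40 = 728
  a_8 = 3·728 + 0·296 + -4·120 = 1704
  a_9 = 3·1704 + 0·728 + -4·296 = 3928
  a_10 = 3·3928 + 0·1704 + -4·728 = 8872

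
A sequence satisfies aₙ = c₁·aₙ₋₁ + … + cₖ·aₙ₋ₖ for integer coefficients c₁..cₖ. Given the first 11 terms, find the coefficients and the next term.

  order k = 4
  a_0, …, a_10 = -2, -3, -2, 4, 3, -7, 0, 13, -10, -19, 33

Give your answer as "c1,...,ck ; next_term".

  a_4 = 0·4 + -2·-2 + 1·-3 + -1·-2 = 3
  a_5 = 0·3 + -2·4 + 1·-2 + -1·-3 = -7
  a_6 = 0·-7 + -2·3 + 1·4 + -1·-2 = 0
  a_7 = 0·0 + -2·-7 + 1·3 + -1·4 = 13
  a_8 = 0·13 + -2·0 + 1·-7 + -1·3 = -10
  a_9 = 0·-10 + -2·13 + 1·0 + -1·-7 = -19
  a_10 = 0·-19 + -2·-10 + 1·13 + -1·0 = 33
  a_11 = 0·33 + -2·-19 + 1·-10 + -1·13 = 15

0,-2,1,-1 ; 15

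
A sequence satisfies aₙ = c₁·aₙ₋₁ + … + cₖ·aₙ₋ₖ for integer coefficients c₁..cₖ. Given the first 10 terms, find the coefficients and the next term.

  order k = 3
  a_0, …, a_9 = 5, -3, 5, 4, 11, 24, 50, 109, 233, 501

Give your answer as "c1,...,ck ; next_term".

  a_3 = 1·5 + 2·-3 + 1·5 = 4
  a_4 = 1·4 + 2·5 + 1·-3 = 11
  a_5 = 1·11 + 2·4 + 1·5 = 24
  a_6 = 1·24 + 2·11 + 1·4 = 50
  a_7 = 1·50 + 2·24 + 1·11 = 109
  a_8 = 1·109 + 2·50 + 1·24 = 233
  a_9 = 1·233 + 2·109 + 1·50 = 501
  a_10 = 1·501 + 2·233 + 1·109 = 1076

1,2,1 ; 1076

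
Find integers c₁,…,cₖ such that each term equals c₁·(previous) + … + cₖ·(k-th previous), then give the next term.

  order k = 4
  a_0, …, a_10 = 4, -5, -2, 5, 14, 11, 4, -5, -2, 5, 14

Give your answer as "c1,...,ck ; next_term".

  a_4 = 1·5 + 0·-2 + -1·-5 + 1·4 = 14
  a_5 = 1·14 + 0·5 + -1·-2 + 1·-5 = 11
  a_6 = 1·11 + 0·14 + -1·5 + 1·-2 = 4
  a_7 = 1·4 + 0·11 + -1·14 + 1·5 = -5
  a_8 = 1·-5 + 0·4 + -1·11 + 1·14 = -2
  a_9 = 1·-2 + 0·-5 + -1·4 + 1·11 = 5
  a_10 = 1·5 + 0·-2 + -1·-5 + 1·4 = 14
  a_11 = 1·14 + 0·5 + -1·-2 + 1·-5 = 11

1,0,-1,1 ; 11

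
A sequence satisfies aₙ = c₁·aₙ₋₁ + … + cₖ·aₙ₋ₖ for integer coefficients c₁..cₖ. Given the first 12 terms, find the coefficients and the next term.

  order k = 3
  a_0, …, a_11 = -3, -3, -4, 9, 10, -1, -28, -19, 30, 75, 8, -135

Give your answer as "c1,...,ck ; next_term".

  a_3 = 0·-4 + -1·-3 + -2·-3 = 9
  a_4 = 0·9 + -1·-4 + -2·-3 = 10
  a_5 = 0·10 + -1·9 + -2·-4 = -1
  a_6 = 0·-1 + -1·10 + -2·9 = -28
  a_7 = 0·-28 + -1·-1 + -2·10 = -19
  a_8 = 0·-19 + -1·-28 + -2·-1 = 30
  a_9 = 0·30 + -1·-19 + -2·-28 = 75
  a_10 = 0·75 + -1·30 + -2·-19 = 8
  a_11 = 0·8 + -1·75 + -2·30 = -135
  a_12 = 0·-135 + -1·8 + -2·75 = -158

0,-1,-2 ; -158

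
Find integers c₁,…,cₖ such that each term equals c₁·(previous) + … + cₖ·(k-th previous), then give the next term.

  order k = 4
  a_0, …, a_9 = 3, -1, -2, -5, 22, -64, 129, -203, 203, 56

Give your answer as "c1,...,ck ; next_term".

  a_4 = -3·-5 + -2·-2 + 3·-1 + 2·3 = 22
  a_5 = -3·22 + -2·-5 + 3·-2 + 2·-1 = -64
  a_6 = -3·-64 + -2·22 + 3·-5 + 2·-2 = 129
  a_7 = -3·129 + -2·-64 + 3·22 + 2·-5 = -203
  a_8 = -3·-203 + -2·129 + 3·-64 + 2·22 = 203
  a_9 = -3·203 + -2·-203 + 3·129 + 2·-64 = 56
  a_10 = -3·56 + -2·203 + 3·-203 + 2·129 = -925

-3,-2,3,2 ; -925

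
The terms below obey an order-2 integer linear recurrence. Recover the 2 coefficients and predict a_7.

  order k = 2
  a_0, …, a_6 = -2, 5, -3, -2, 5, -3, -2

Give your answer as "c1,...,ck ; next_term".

  a_2 = -1·5 + -1·-2 = -3
  a_3 = -1·-3 + -1·5 = -2
  a_4 = -1·-2 + -1·-3 = 5
  a_5 = -1·5 + -1·-2 = -3
  a_6 = -1·-3 + -1·5 = -2
  a_7 = -1·-2 + -1·-3 = 5

-1,-1 ; 5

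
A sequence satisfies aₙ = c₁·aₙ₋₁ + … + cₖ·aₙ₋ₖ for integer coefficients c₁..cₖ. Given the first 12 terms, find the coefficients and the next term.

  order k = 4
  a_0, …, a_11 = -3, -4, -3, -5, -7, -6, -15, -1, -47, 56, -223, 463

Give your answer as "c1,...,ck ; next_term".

  a_4 = -2·-5 + 2·-3 + 2·-4 + 1·-3 = -7
  a_5 = -2·-7 + 2·-5 + 2·-3 + 1·-4 = -6
  a_6 = -2·-6 + 2·-7 + 2·-5 + 1·-3 = -15
  a_7 = -2·-15 + 2·-6 + 2·-7 + 1·-5 = -1
  a_8 = -2·-1 + 2·-15 + 2·-6 + 1·-7 = -47
  a_9 = -2·-47 + 2·-1 + 2·-15 + 1·-6 = 56
  a_10 = -2·56 + 2·-47 + 2·-1 + 1·-15 = -223
  a_11 = -2·-223 + 2·56 + 2·-47 + 1·-1 = 463
  a_12 = -2·463 + 2·-223 + 2·56 + 1·-47 = -1307

-2,2,2,1 ; -1307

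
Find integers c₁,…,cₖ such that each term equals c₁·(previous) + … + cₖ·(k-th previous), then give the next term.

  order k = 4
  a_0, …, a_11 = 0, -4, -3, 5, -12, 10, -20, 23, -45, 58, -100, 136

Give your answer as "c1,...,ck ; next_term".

-1,1,1,1 ; -223

  a_4 = -1·5 + 1·-3 + 1·-4 + 1·0 = -12
  a_5 = -1·-12 + 1·5 + 1·-3 + 1·-4 = 10
  a_6 = -1·10 + 1·-12 + 1·5 + 1·-3 = -20
  a_7 = -1·-20 + 1·10 + 1·-12 + 1·5 = 23
  a_8 = -1·23 + 1·-20 + 1·10 + 1·-12 = -45
  a_9 = -1·-45 + 1·23 + 1·-20 + 1·10 = 58
  a_10 = -1·58 + 1·-45 + 1·23 + 1·-20 = -100
  a_11 = -1·-100 + 1·58 + 1·-45 + 1·23 = 136
  a_12 = -1·136 + 1·-100 + 1·58 + 1·-45 = -223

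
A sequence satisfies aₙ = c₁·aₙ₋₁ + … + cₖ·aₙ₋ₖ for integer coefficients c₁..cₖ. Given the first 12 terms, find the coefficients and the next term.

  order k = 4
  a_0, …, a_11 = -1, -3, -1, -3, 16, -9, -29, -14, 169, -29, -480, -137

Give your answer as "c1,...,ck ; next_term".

  a_4 = -1·-3 + -3·-1 + -4·-3 + 2·-1 = 16
  a_5 = -1·16 + -3·-3 + -4·-1 + 2·-3 = -9
  a_6 = -1·-9 + -3·16 + -4·-3 + 2·-1 = -29
  a_7 = -1·-29 + -3·-9 + -4·16 + 2·-3 = -14
  a_8 = -1·-14 + -3·-29 + -4·-9 + 2·16 = 169
  a_9 = -1·169 + -3·-14 + -4·-29 + 2·-9 = -29
  a_10 = -1·-29 + -3·169 + -4·-14 + 2·-29 = -480
  a_11 = -1·-480 + -3·-29 + -4·169 + 2·-14 = -137
  a_12 = -1·-137 + -3·-480 + -4·-29 + 2·169 = 2031

-1,-3,-4,2 ; 2031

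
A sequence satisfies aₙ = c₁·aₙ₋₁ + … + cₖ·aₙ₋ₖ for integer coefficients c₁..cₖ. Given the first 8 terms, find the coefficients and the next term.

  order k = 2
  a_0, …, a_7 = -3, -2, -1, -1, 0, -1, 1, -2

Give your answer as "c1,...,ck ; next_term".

-1,1 ; 3

  a_2 = -1·-2 + 1·-3 = -1
  a_3 = -1·-1 + 1·-2 = -1
  a_4 = -1·-1 + 1·-1 = 0
  a_5 = -1·0 + 1·-1 = -1
  a_6 = -1·-1 + 1·0 = 1
  a_7 = -1·1 + 1·-1 = -2
  a_8 = -1·-2 + 1·1 = 3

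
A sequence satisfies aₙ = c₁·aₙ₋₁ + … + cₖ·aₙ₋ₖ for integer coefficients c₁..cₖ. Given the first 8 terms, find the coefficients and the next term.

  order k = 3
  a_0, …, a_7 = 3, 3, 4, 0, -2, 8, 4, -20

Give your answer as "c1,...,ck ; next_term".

  a_3 = 0·4 + -2·3 + 2·3 = 0
  a_4 = 0·0 + -2·4 + 2·3 = -2
  a_5 = 0·-2 + -2·0 + 2·4 = 8
  a_6 = 0·8 + -2·-2 + 2·0 = 4
  a_7 = 0·4 + -2·8 + 2·-2 = -20
  a_8 = 0·-20 + -2·4 + 2·8 = 8

0,-2,2 ; 8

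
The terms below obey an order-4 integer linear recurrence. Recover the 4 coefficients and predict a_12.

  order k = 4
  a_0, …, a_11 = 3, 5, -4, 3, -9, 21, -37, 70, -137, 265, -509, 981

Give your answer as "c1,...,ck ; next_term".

-1,1,-1,1 ; -1892

  a_4 = -1·3 + 1·-4 + -1·5 + 1·3 = -9
  a_5 = -1·-9 + 1·3 + -1·-4 + 1·5 = 21
  a_6 = -1·21 + 1·-9 + -1·3 + 1·-4 = -37
  a_7 = -1·-37 + 1·21 + -1·-9 + 1·3 = 70
  a_8 = -1·70 + 1·-37 + -1·21 + 1·-9 = -137
  a_9 = -1·-137 + 1·70 + -1·-37 + 1·21 = 265
  a_10 = -1·265 + 1·-137 + -1·70 + 1·-37 = -509
  a_11 = -1·-509 + 1·265 + -1·-137 + 1·70 = 981
  a_12 = -1·981 + 1·-509 + -1·265 + 1·-137 = -1892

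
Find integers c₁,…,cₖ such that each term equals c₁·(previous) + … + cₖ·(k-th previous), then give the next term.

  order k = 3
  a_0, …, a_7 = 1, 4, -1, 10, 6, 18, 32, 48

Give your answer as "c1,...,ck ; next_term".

  a_3 = 0·-1 + 2·4 + 2·1 = 10
  a_4 = 0·10 + 2·-1 + 2·4 = 6
  a_5 = 0·6 + 2·10 + 2·-1 = 18
  a_6 = 0·18 + 2·6 + 2·10 = 32
  a_7 = 0·32 + 2·18 + 2·6 = 48
  a_8 = 0·48 + 2·32 + 2·18 = 100

0,2,2 ; 100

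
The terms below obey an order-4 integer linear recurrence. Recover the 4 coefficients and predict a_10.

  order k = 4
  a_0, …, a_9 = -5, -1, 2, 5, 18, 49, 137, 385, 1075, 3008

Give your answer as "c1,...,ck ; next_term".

2,2,1,-1 ; 8414

  a_4 = 2·5 + 2·2 + 1·-1 + -1·-5 = 18
  a_5 = 2·18 + 2·5 + 1·2 + -1·-1 = 49
  a_6 = 2·49 + 2·18 + 1·5 + -1·2 = 137
  a_7 = 2·137 + 2·49 + 1·18 + -1·5 = 385
  a_8 = 2·385 + 2·137 + 1·49 + -1·18 = 1075
  a_9 = 2·1075 + 2·385 + 1·137 + -1·49 = 3008
  a_10 = 2·3008 + 2·1075 + 1·385 + -1·137 = 8414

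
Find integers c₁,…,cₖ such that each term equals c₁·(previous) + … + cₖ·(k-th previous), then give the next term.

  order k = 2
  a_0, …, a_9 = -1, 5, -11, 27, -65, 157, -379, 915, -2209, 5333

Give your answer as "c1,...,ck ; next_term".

-2,1 ; -12875

  a_2 = -2·5 + 1·-1 = -11
  a_3 = -2·-11 + 1·5 = 27
  a_4 = -2·27 + 1·-11 = -65
  a_5 = -2·-65 + 1·27 = 157
  a_6 = -2·157 + 1·-65 = -379
  a_7 = -2·-379 + 1·157 = 915
  a_8 = -2·915 + 1·-379 = -2209
  a_9 = -2·-2209 + 1·915 = 5333
  a_10 = -2·5333 + 1·-2209 = -12875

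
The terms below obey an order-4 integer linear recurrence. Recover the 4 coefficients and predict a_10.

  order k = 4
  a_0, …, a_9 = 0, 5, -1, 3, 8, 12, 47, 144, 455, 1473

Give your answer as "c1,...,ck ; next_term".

3,1,0,-3 ; 4733

  a_4 = 3·3 + 1·-1 + 0·5 + -3·0 = 8
  a_5 = 3·8 + 1·3 + 0·-1 + -3·5 = 12
  a_6 = 3·12 + 1·8 + 0·3 + -3·-1 = 47
  a_7 = 3·47 + 1·12 + 0·8 + -3·3 = 144
  a_8 = 3·144 + 1·47 + 0·12 + -3·8 = 455
  a_9 = 3·455 + 1·144 + 0·47 + -3·12 = 1473
  a_10 = 3·1473 + 1·455 + 0·144 + -3·47 = 4733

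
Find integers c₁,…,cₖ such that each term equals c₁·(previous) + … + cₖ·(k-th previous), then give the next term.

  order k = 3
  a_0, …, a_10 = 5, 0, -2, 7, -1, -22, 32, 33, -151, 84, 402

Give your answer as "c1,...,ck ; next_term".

-1,-3,1 ; -805

  a_3 = -1·-2 + -3·0 + 1·5 = 7
  a_4 = -1·7 + -3·-2 + 1·0 = -1
  a_5 = -1·-1 + -3·7 + 1·-2 = -22
  a_6 = -1·-22 + -3·-1 + 1·7 = 32
  a_7 = -1·32 + -3·-22 + 1·-1 = 33
  a_8 = -1·33 + -3·32 + 1·-22 = -151
  a_9 = -1·-151 + -3·33 + 1·32 = 84
  a_10 = -1·84 + -3·-151 + 1·33 = 402
  a_11 = -1·402 + -3·84 + 1·-151 = -805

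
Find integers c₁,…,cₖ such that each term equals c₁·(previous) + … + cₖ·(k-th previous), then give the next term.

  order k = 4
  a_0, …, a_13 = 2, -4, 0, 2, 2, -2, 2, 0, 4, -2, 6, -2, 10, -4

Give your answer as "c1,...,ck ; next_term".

  a_4 = 0·2 + 1·0 + 0·-4 + 1·2 = 2
  a_5 = 0·2 + 1·2 + 0·0 + 1·-4 = -2
  a_6 = 0·-2 + 1·2 + 0·2 + 1·0 = 2
  a_7 = 0·2 + 1·-2 + 0·2 + 1·2 = 0
  a_8 = 0·0 + 1·2 + 0·-2 + 1·2 = 4
  a_9 = 0·4 + 1·0 + 0·2 + 1·-2 = -2
  a_10 = 0·-2 + 1·4 + 0·0 + 1·2 = 6
  a_11 = 0·6 + 1·-2 + 0·4 + 1·0 = -2
  a_12 = 0·-2 + 1·6 + 0·-2 + 1·4 = 10
  a_13 = 0·10 + 1·-2 + 0·6 + 1·-2 = -4
  a_14 = 0·-4 + 1·10 + 0·-2 + 1·6 = 16

0,1,0,1 ; 16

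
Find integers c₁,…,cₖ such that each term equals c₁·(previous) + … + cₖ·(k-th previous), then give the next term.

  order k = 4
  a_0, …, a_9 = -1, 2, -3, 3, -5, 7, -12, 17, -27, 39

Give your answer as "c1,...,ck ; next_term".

  a_4 = -1·3 + 1·-3 + 1·2 + 1·-1 = -5
  a_5 = -1·-5 + 1·3 + 1·-3 + 1·2 = 7
  a_6 = -1·7 + 1·-5 + 1·3 + 1·-3 = -12
  a_7 = -1·-12 + 1·7 + 1·-5 + 1·3 = 17
  a_8 = -1·17 + 1·-12 + 1·7 + 1·-5 = -27
  a_9 = -1·-27 + 1·17 + 1·-12 + 1·7 = 39
  a_10 = -1·39 + 1·-27 + 1·17 + 1·-12 = -61

-1,1,1,1 ; -61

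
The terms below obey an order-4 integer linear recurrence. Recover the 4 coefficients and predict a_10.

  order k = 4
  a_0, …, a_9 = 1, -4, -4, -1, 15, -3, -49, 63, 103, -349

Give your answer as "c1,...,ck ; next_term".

-1,-4,0,-2 ; 35

  a_4 = -1·-1 + -4·-4 + 0·-4 + -2·1 = 15
  a_5 = -1·15 + -4·-1 + 0·-4 + -2·-4 = -3
  a_6 = -1·-3 + -4·15 + 0·-1 + -2·-4 = -49
  a_7 = -1·-49 + -4·-3 + 0·15 + -2·-1 = 63
  a_8 = -1·63 + -4·-49 + 0·-3 + -2·15 = 103
  a_9 = -1·103 + -4·63 + 0·-49 + -2·-3 = -349
  a_10 = -1·-349 + -4·103 + 0·63 + -2·-49 = 35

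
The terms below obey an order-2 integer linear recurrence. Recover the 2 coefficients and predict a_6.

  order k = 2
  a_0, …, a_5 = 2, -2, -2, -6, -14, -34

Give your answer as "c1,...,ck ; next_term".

  a_2 = 2·-2 + 1·2 = -2
  a_3 = 2·-2 + 1·-2 = -6
  a_4 = 2·-6 + 1·-2 = -14
  a_5 = 2·-14 + 1·-6 = -34
  a_6 = 2·-34 + 1·-14 = -82

2,1 ; -82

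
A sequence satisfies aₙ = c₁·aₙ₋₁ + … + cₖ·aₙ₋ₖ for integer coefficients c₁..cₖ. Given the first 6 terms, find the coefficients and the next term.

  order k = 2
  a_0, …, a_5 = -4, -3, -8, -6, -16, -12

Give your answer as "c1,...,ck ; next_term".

  a_2 = 0·-3 + 2·-4 = -8
  a_3 = 0·-8 + 2·-3 = -6
  a_4 = 0·-6 + 2·-8 = -16
  a_5 = 0·-16 + 2·-6 = -12
  a_6 = 0·-12 + 2·-16 = -32

0,2 ; -32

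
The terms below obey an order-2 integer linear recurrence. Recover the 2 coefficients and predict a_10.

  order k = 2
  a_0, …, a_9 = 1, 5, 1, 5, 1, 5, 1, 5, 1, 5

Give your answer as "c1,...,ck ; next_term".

  a_2 = 0·5 + 1·1 = 1
  a_3 = 0·1 + 1·5 = 5
  a_4 = 0·5 + 1·1 = 1
  a_5 = 0·1 + 1·5 = 5
  a_6 = 0·5 + 1·1 = 1
  a_7 = 0·1 + 1·5 = 5
  a_8 = 0·5 + 1·1 = 1
  a_9 = 0·1 + 1·5 = 5
  a_10 = 0·5 + 1·1 = 1

0,1 ; 1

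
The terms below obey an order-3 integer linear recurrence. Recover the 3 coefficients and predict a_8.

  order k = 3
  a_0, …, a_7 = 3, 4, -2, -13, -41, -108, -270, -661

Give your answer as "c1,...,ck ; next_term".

3,-1,-1 ; -1605

  a_3 = 3·-2 + -1·4 + -1·3 = -13
  a_4 = 3·-13 + -1·-2 + -1·4 = -41
  a_5 = 3·-41 + -1·-13 + -1·-2 = -108
  a_6 = 3·-108 + -1·-41 + -1·-13 = -270
  a_7 = 3·-270 + -1·-108 + -1·-41 = -661
  a_8 = 3·-661 + -1·-270 + -1·-108 = -1605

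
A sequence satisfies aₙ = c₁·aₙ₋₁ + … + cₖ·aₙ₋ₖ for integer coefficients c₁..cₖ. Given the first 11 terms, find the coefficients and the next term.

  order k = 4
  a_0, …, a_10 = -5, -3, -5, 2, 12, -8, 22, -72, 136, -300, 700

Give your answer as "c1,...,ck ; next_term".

  a_4 = -2·2 + 0·-5 + -2·-3 + -2·-5 = 12
  a_5 = -2·12 + 0·2 + -2·-5 + -2·-3 = -8
  a_6 = -2·-8 + 0·12 + -2·2 + -2·-5 = 22
  a_7 = -2·22 + 0·-8 + -2·12 + -2·2 = -72
  a_8 = -2·-72 + 0·22 + -2·-8 + -2·12 = 136
  a_9 = -2·136 + 0·-72 + -2·22 + -2·-8 = -300
  a_10 = -2·-300 + 0·136 + -2·-72 + -2·22 = 700
  a_11 = -2·700 + 0·-300 + -2·136 + -2·-72 = -1528

-2,0,-2,-2 ; -1528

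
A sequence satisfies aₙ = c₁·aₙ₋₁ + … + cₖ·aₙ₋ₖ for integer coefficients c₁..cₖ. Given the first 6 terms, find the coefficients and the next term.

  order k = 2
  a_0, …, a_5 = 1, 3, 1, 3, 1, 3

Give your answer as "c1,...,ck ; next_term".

0,1 ; 1

  a_2 = 0·3 + 1·1 = 1
  a_3 = 0·1 + 1·3 = 3
  a_4 = 0·3 + 1·1 = 1
  a_5 = 0·1 + 1·3 = 3
  a_6 = 0·3 + 1·1 = 1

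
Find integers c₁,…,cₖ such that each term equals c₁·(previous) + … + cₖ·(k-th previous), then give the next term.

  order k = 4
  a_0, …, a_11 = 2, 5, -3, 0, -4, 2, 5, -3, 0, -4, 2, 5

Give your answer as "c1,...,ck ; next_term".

-1,-1,-1,-1 ; -3

  a_4 = -1·0 + -1·-3 + -1·5 + -1·2 = -4
  a_5 = -1·-4 + -1·0 + -1·-3 + -1·5 = 2
  a_6 = -1·2 + -1·-4 + -1·0 + -1·-3 = 5
  a_7 = -1·5 + -1·2 + -1·-4 + -1·0 = -3
  a_8 = -1·-3 + -1·5 + -1·2 + -1·-4 = 0
  a_9 = -1·0 + -1·-3 + -1·5 + -1·2 = -4
  a_10 = -1·-4 + -1·0 + -1·-3 + -1·5 = 2
  a_11 = -1·2 + -1·-4 + -1·0 + -1·-3 = 5
  a_12 = -1·5 + -1·2 + -1·-4 + -1·0 = -3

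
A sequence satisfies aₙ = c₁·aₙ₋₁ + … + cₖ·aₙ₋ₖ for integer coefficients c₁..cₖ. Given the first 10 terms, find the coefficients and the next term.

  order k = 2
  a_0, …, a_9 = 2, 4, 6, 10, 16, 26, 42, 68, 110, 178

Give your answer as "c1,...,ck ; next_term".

  a_2 = 1·4 + 1·2 = 6
  a_3 = 1·6 + 1·4 = 10
  a_4 = 1·10 + 1·6 = 16
  a_5 = 1·16 + 1·10 = 26
  a_6 = 1·26 + 1·16 = 42
  a_7 = 1·42 + 1·26 = 68
  a_8 = 1·68 + 1·42 = 110
  a_9 = 1·110 + 1·68 = 178
  a_10 = 1·178 + 1·110 = 288

1,1 ; 288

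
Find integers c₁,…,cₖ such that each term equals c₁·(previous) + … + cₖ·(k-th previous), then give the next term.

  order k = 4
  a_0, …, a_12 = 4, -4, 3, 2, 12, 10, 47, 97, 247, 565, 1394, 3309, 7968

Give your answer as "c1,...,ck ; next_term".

  a_4 = 1·2 + 2·3 + 2·-4 + 3·4 = 12
  a_5 = 1·12 + 2·2 + 2·3 + 3·-4 = 10
  a_6 = 1·10 + 2·12 + 2·2 + 3·3 = 47
  a_7 = 1·47 + 2·10 + 2·12 + 3·2 = 97
  a_8 = 1·97 + 2·47 + 2·10 + 3·12 = 247
  a_9 = 1·247 + 2·97 + 2·47 + 3·10 = 565
  a_10 = 1·565 + 2·247 + 2·97 + 3·47 = 1394
  a_11 = 1·1394 + 2·565 + 2·247 + 3·97 = 3309
  a_12 = 1·3309 + 2·1394 + 2·565 + 3·247 = 7968
  a_13 = 1·7968 + 2·3309 + 2·1394 + 3·565 = 19069

1,2,2,3 ; 19069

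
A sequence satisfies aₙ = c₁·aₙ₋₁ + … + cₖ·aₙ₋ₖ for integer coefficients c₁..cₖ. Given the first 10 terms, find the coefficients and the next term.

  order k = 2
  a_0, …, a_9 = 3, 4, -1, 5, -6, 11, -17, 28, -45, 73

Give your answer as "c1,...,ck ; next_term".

-1,1 ; -118

  a_2 = -1·4 + 1·3 = -1
  a_3 = -1·-1 + 1·4 = 5
  a_4 = -1·5 + 1·-1 = -6
  a_5 = -1·-6 + 1·5 = 11
  a_6 = -1·11 + 1·-6 = -17
  a_7 = -1·-17 + 1·11 = 28
  a_8 = -1·28 + 1·-17 = -45
  a_9 = -1·-45 + 1·28 = 73
  a_10 = -1·73 + 1·-45 = -118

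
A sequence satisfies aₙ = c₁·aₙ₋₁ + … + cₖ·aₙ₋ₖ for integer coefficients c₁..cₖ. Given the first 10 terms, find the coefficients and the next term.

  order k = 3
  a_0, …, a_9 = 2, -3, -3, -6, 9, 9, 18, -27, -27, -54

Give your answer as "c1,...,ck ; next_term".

  a_3 = 0·-3 + 0·-3 + -3·2 = -6
  a_4 = 0·-6 + 0·-3 + -3·-3 = 9
  a_5 = 0·9 + 0·-6 + -3·-3 = 9
  a_6 = 0·9 + 0·9 + -3·-6 = 18
  a_7 = 0·18 + 0·9 + -3·9 = -27
  a_8 = 0·-27 + 0·18 + -3·9 = -27
  a_9 = 0·-27 + 0·-27 + -3·18 = -54
  a_10 = 0·-54 + 0·-27 + -3·-27 = 81

0,0,-3 ; 81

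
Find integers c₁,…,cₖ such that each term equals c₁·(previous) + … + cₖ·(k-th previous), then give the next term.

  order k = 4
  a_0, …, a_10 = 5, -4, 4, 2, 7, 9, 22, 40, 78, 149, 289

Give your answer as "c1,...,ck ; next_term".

1,1,1,1 ; 556

  a_4 = 1·2 + 1·4 + 1·-4 + 1·5 = 7
  a_5 = 1·7 + 1·2 + 1·4 + 1·-4 = 9
  a_6 = 1·9 + 1·7 + 1·2 + 1·4 = 22
  a_7 = 1·22 + 1·9 + 1·7 + 1·2 = 40
  a_8 = 1·40 + 1·22 + 1·9 + 1·7 = 78
  a_9 = 1·78 + 1·40 + 1·22 + 1·9 = 149
  a_10 = 1·149 + 1·78 + 1·40 + 1·22 = 289
  a_11 = 1·289 + 1·149 + 1·78 + 1·40 = 556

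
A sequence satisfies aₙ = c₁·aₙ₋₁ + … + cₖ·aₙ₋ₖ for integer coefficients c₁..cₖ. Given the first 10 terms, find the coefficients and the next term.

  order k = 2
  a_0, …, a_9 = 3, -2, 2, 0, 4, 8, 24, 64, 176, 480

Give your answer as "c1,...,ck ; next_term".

2,2 ; 1312

  a_2 = 2·-2 + 2·3 = 2
  a_3 = 2·2 + 2·-2 = 0
  a_4 = 2·0 + 2·2 = 4
  a_5 = 2·4 + 2·0 = 8
  a_6 = 2·8 + 2·4 = 24
  a_7 = 2·24 + 2·8 = 64
  a_8 = 2·64 + 2·24 = 176
  a_9 = 2·176 + 2·64 = 480
  a_10 = 2·480 + 2·176 = 1312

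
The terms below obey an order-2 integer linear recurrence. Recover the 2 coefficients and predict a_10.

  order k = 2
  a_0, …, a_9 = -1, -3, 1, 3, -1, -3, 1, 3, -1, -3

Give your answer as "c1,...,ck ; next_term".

0,-1 ; 1

  a_2 = 0·-3 + -1·-1 = 1
  a_3 = 0·1 + -1·-3 = 3
  a_4 = 0·3 + -1·1 = -1
  a_5 = 0·-1 + -1·3 = -3
  a_6 = 0·-3 + -1·-1 = 1
  a_7 = 0·1 + -1·-3 = 3
  a_8 = 0·3 + -1·1 = -1
  a_9 = 0·-1 + -1·3 = -3
  a_10 = 0·-3 + -1·-1 = 1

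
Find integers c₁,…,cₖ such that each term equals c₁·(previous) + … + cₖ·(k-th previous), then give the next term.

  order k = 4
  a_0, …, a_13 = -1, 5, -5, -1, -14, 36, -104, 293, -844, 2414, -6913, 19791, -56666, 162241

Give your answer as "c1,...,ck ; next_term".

-2,2,-1,1 ; -464518

  a_4 = -2·-1 + 2·-5 + -1·5 + 1·-1 = -14
  a_5 = -2·-14 + 2·-1 + -1·-5 + 1·5 = 36
  a_6 = -2·36 + 2·-14 + -1·-1 + 1·-5 = -104
  a_7 = -2·-104 + 2·36 + -1·-14 + 1·-1 = 293
  a_8 = -2·293 + 2·-104 + -1·36 + 1·-14 = -844
  a_9 = -2·-844 + 2·293 + -1·-104 + 1·36 = 2414
  a_10 = -2·2414 + 2·-844 + -1·293 + 1·-104 = -6913
  a_11 = -2·-6913 + 2·2414 + -1·-844 + 1·293 = 19791
  a_12 = -2·19791 + 2·-6913 + -1·2414 + 1·-844 = -56666
  a_13 = -2·-56666 + 2·19791 + -1·-6913 + 1·2414 = 162241
  a_14 = -2·162241 + 2·-56666 + -1·19791 + 1·-6913 = -464518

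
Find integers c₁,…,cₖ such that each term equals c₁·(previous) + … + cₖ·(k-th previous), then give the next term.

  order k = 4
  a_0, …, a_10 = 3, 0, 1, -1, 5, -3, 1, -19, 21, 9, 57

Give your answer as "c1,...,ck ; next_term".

  a_4 = 0·-1 + -1·1 + -4·0 + 2·3 = 5
  a_5 = 0·5 + -1·-1 + -4·1 + 2·0 = -3
  a_6 = 0·-3 + -1·5 + -4·-1 + 2·1 = 1
  a_7 = 0·1 + -1·-3 + -4·5 + 2·-1 = -19
  a_8 = 0·-19 + -1·1 + -4·-3 + 2·5 = 21
  a_9 = 0·21 + -1·-19 + -4·1 + 2·-3 = 9
  a_10 = 0·9 + -1·21 + -4·-19 + 2·1 = 57
  a_11 = 0·57 + -1·9 + -4·21 + 2·-19 = -131

0,-1,-4,2 ; -131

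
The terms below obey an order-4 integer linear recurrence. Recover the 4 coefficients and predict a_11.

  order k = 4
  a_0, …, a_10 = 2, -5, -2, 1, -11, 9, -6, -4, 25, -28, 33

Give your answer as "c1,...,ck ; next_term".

  a_4 = 0·1 + 1·-2 + 1·-5 + -2·2 = -11
  a_5 = 0·-11 + 1·1 + 1·-2 + -2·-5 = 9
  a_6 = 0·9 + 1·-11 + 1·1 + -2·-2 = -6
  a_7 = 0·-6 + 1·9 + 1·-11 + -2·1 = -4
  a_8 = 0·-4 + 1·-6 + 1·9 + -2·-11 = 25
  a_9 = 0·25 + 1·-4 + 1·-6 + -2·9 = -28
  a_10 = 0·-28 + 1·25 + 1·-4 + -2·-6 = 33
  a_11 = 0·33 + 1·-28 + 1·25 + -2·-4 = 5

0,1,1,-2 ; 5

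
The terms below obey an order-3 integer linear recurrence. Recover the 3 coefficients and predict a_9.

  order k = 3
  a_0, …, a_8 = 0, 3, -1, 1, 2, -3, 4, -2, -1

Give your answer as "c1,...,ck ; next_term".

-1,0,1 ; 5

  a_3 = -1·-1 + 0·3 + 1·0 = 1
  a_4 = -1·1 + 0·-1 + 1·3 = 2
  a_5 = -1·2 + 0·1 + 1·-1 = -3
  a_6 = -1·-3 + 0·2 + 1·1 = 4
  a_7 = -1·4 + 0·-3 + 1·2 = -2
  a_8 = -1·-2 + 0·4 + 1·-3 = -1
  a_9 = -1·-1 + 0·-2 + 1·4 = 5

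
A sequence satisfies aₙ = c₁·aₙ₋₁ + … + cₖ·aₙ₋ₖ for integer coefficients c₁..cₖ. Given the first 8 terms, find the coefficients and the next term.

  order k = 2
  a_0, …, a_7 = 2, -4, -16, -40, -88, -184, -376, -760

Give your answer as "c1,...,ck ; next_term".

3,-2 ; -1528

  a_2 = 3·-4 + -2·2 = -16
  a_3 = 3·-16 + -2·-4 = -40
  a_4 = 3·-40 + -2·-16 = -88
  a_5 = 3·-88 + -2·-40 = -184
  a_6 = 3·-184 + -2·-88 = -376
  a_7 = 3·-376 + -2·-184 = -760
  a_8 = 3·-760 + -2·-376 = -1528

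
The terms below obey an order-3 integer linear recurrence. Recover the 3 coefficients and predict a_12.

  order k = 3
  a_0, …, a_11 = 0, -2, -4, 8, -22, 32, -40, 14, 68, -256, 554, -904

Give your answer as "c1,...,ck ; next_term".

-2,0,3 ; 1040

  a_3 = -2·-4 + 0·-2 + 3·0 = 8
  a_4 = -2·8 + 0·-4 + 3·-2 = -22
  a_5 = -2·-22 + 0·8 + 3·-4 = 32
  a_6 = -2·32 + 0·-22 + 3·8 = -40
  a_7 = -2·-40 + 0·32 + 3·-22 = 14
  a_8 = -2·14 + 0·-40 + 3·32 = 68
  a_9 = -2·68 + 0·14 + 3·-40 = -256
  a_10 = -2·-256 + 0·68 + 3·14 = 554
  a_11 = -2·554 + 0·-256 + 3·68 = -904
  a_12 = -2·-904 + 0·554 + 3·-256 = 1040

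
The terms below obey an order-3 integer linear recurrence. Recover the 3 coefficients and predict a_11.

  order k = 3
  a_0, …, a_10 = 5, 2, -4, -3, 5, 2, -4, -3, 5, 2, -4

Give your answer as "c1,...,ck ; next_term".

-1,-1,-1 ; -3

  a_3 = -1·-4 + -1·2 + -1·5 = -3
  a_4 = -1·-3 + -1·-4 + -1·2 = 5
  a_5 = -1·5 + -1·-3 + -1·-4 = 2
  a_6 = -1·2 + -1·5 + -1·-3 = -4
  a_7 = -1·-4 + -1·2 + -1·5 = -3
  a_8 = -1·-3 + -1·-4 + -1·2 = 5
  a_9 = -1·5 + -1·-3 + -1·-4 = 2
  a_10 = -1·2 + -1·5 + -1·-3 = -4
  a_11 = -1·-4 + -1·2 + -1·5 = -3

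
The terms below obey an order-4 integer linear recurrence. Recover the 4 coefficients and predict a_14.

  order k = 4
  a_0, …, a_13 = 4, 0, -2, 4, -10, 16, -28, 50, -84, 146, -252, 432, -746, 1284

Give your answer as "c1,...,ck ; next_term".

-1,1,-1,-1 ; -2210

  a_4 = -1·4 + 1·-2 + -1·0 + -1·4 = -10
  a_5 = -1·-10 + 1·4 + -1·-2 + -1·0 = 16
  a_6 = -1·16 + 1·-10 + -1·4 + -1·-2 = -28
  a_7 = -1·-28 + 1·16 + -1·-10 + -1·4 = 50
  a_8 = -1·50 + 1·-28 + -1·16 + -1·-10 = -84
  a_9 = -1·-84 + 1·50 + -1·-28 + -1·16 = 146
  a_10 = -1·146 + 1·-84 + -1·50 + -1·-28 = -252
  a_11 = -1·-252 + 1·146 + -1·-84 + -1·50 = 432
  a_12 = -1·432 + 1·-252 + -1·146 + -1·-84 = -746
  a_13 = -1·-746 + 1·432 + -1·-252 + -1·146 = 1284
  a_14 = -1·1284 + 1·-746 + -1·432 + -1·-252 = -2210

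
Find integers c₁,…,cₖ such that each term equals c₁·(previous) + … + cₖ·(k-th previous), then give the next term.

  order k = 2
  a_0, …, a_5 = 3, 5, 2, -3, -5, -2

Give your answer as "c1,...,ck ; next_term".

1,-1 ; 3

  a_2 = 1·5 + -1·3 = 2
  a_3 = 1·2 + -1·5 = -3
  a_4 = 1·-3 + -1·2 = -5
  a_5 = 1·-5 + -1·-3 = -2
  a_6 = 1·-2 + -1·-5 = 3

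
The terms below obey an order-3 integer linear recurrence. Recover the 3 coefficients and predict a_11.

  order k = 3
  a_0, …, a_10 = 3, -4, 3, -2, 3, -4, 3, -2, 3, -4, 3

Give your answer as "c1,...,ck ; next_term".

-1,-1,-1 ; -2

  a_3 = -1·3 + -1·-4 + -1·3 = -2
  a_4 = -1·-2 + -1·3 + -1·-4 = 3
  a_5 = -1·3 + -1·-2 + -1·3 = -4
  a_6 = -1·-4 + -1·3 + -1·-2 = 3
  a_7 = -1·3 + -1·-4 + -1·3 = -2
  a_8 = -1·-2 + -1·3 + -1·-4 = 3
  a_9 = -1·3 + -1·-2 + -1·3 = -4
  a_10 = -1·-4 + -1·3 + -1·-2 = 3
  a_11 = -1·3 + -1·-4 + -1·3 = -2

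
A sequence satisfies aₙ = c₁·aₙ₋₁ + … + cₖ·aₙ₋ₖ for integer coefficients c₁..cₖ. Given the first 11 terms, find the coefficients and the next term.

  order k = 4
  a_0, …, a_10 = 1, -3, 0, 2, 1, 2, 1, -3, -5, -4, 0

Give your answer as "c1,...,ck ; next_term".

  a_4 = 1·2 + -1·0 + 0·-3 + -1·1 = 1
  a_5 = 1·1 + -1·2 + 0·0 + -1·-3 = 2
  a_6 = 1·2 + -1·1 + 0·2 + -1·0 = 1
  a_7 = 1·1 + -1·2 + 0·1 + -1·2 = -3
  a_8 = 1·-3 + -1·1 + 0·2 + -1·1 = -5
  a_9 = 1·-5 + -1·-3 + 0·1 + -1·2 = -4
  a_10 = 1·-4 + -1·-5 + 0·-3 + -1·1 = 0
  a_11 = 1·0 + -1·-4 + 0·-5 + -1·-3 = 7

1,-1,0,-1 ; 7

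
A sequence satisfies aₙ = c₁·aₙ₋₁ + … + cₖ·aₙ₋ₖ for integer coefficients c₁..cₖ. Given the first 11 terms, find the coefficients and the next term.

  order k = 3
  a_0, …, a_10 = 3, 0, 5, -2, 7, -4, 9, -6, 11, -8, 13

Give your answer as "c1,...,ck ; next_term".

  a_3 = -1·5 + 1·0 + 1·3 = -2
  a_4 = -1·-2 + 1·5 + 1·0 = 7
  a_5 = -1·7 + 1·-2 + 1·5 = -4
  a_6 = -1·-4 + 1·7 + 1·-2 = 9
  a_7 = -1·9 + 1·-4 + 1·7 = -6
  a_8 = -1·-6 + 1·9 + 1·-4 = 11
  a_9 = -1·11 + 1·-6 + 1·9 = -8
  a_10 = -1·-8 + 1·11 + 1·-6 = 13
  a_11 = -1·13 + 1·-8 + 1·11 = -10

-1,1,1 ; -10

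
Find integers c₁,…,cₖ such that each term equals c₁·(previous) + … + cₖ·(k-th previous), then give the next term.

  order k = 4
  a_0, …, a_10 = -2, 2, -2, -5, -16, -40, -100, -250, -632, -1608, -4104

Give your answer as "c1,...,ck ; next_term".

4,-4,0,2 ; -10484

  a_4 = 4·-5 + -4·-2 + 0·2 + 2·-2 = -16
  a_5 = 4·-16 + -4·-5 + 0·-2 + 2·2 = -40
  a_6 = 4·-40 + -4·-16 + 0·-5 + 2·-2 = -100
  a_7 = 4·-100 + -4·-40 + 0·-16 + 2·-5 = -250
  a_8 = 4·-250 + -4·-100 + 0·-40 + 2·-16 = -632
  a_9 = 4·-632 + -4·-250 + 0·-100 + 2·-40 = -1608
  a_10 = 4·-1608 + -4·-632 + 0·-250 + 2·-100 = -4104
  a_11 = 4·-4104 + -4·-1608 + 0·-632 + 2·-250 = -10484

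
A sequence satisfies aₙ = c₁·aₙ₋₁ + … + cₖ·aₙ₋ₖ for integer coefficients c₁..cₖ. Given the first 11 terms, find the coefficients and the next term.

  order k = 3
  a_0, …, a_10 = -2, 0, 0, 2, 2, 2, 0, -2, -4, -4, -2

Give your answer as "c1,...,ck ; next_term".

  a_3 = 1·0 + 0·0 + -1·-2 = 2
  a_4 = 1·2 + 0·0 + -1·0 = 2
  a_5 = 1·2 + 0·2 + -1·0 = 2
  a_6 = 1·2 + 0·2 + -1·2 = 0
  a_7 = 1·0 + 0·2 + -1·2 = -2
  a_8 = 1·-2 + 0·0 + -1·2 = -4
  a_9 = 1·-4 + 0·-2 + -1·0 = -4
  a_10 = 1·-4 + 0·-4 + -1·-2 = -2
  a_11 = 1·-2 + 0·-4 + -1·-4 = 2

1,0,-1 ; 2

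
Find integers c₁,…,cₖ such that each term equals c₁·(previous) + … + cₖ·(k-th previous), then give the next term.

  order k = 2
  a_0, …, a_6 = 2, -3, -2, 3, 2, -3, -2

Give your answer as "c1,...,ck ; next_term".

0,-1 ; 3

  a_2 = 0·-3 + -1·2 = -2
  a_3 = 0·-2 + -1·-3 = 3
  a_4 = 0·3 + -1·-2 = 2
  a_5 = 0·2 + -1·3 = -3
  a_6 = 0·-3 + -1·2 = -2
  a_7 = 0·-2 + -1·-3 = 3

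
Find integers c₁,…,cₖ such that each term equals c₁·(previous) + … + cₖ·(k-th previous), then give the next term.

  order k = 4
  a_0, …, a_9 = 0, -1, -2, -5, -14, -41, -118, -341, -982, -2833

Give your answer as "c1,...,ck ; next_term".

  a_4 = 2·-5 + 3·-2 + -2·-1 + 2·0 = -14
  a_5 = 2·-14 + 3·-5 + -2·-2 + 2·-1 = -41
  a_6 = 2·-41 + 3·-14 + -2·-5 + 2·-2 = -118
  a_7 = 2·-118 + 3·-41 + -2·-14 + 2·-5 = -341
  a_8 = 2·-341 + 3·-118 + -2·-41 + 2·-14 = -982
  a_9 = 2·-982 + 3·-341 + -2·-118 + 2·-41 = -2833
  a_10 = 2·-2833 + 3·-982 + -2·-341 + 2·-118 = -8166

2,3,-2,2 ; -8166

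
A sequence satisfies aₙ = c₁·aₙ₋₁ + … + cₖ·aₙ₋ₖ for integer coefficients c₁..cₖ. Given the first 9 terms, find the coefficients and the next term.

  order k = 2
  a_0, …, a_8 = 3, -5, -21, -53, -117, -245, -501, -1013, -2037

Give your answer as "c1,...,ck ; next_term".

  a_2 = 3·-5 + -2·3 = -21
  a_3 = 3·-21 + -2·-5 = -53
  a_4 = 3·-53 + -2·-21 = -117
  a_5 = 3·-117 + -2·-53 = -245
  a_6 = 3·-245 + -2·-117 = -501
  a_7 = 3·-501 + -2·-245 = -1013
  a_8 = 3·-1013 + -2·-501 = -2037
  a_9 = 3·-2037 + -2·-1013 = -4085

3,-2 ; -4085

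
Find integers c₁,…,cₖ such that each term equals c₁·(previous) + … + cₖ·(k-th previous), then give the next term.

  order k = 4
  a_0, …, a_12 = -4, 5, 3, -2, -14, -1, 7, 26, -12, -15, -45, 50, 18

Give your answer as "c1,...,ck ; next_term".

  a_4 = 0·-2 + 0·3 + -2·5 + 1·-4 = -14
  a_5 = 0·-14 + 0·-2 + -2·3 + 1·5 = -1
  a_6 = 0·-1 + 0·-14 + -2·-2 + 1·3 = 7
  a_7 = 0·7 + 0·-1 + -2·-14 + 1·-2 = 26
  a_8 = 0·26 + 0·7 + -2·-1 + 1·-14 = -12
  a_9 = 0·-12 + 0·26 + -2·7 + 1·-1 = -15
  a_10 = 0·-15 + 0·-12 + -2·26 + 1·7 = -45
  a_11 = 0·-45 + 0·-15 + -2·-12 + 1·26 = 50
  a_12 = 0·50 + 0·-45 + -2·-15 + 1·-12 = 18
  a_13 = 0·18 + 0·50 + -2·-45 + 1·-15 = 75

0,0,-2,1 ; 75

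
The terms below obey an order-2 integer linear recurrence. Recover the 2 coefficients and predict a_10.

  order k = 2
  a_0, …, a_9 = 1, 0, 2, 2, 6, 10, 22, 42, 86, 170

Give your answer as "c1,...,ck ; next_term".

1,2 ; 342

  a_2 = 1·0 + 2·1 = 2
  a_3 = 1·2 + 2·0 = 2
  a_4 = 1·2 + 2·2 = 6
  a_5 = 1·6 + 2·2 = 10
  a_6 = 1·10 + 2·6 = 22
  a_7 = 1·22 + 2·10 = 42
  a_8 = 1·42 + 2·22 = 86
  a_9 = 1·86 + 2·42 = 170
  a_10 = 1·170 + 2·86 = 342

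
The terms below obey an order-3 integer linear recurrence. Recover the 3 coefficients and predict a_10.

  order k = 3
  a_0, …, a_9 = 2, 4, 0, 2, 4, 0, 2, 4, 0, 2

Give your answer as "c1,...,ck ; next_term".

  a_3 = 0·0 + 0·4 + 1·2 = 2
  a_4 = 0·2 + 0·0 + 1·4 = 4
  a_5 = 0·4 + 0·2 + 1·0 = 0
  a_6 = 0·0 + 0·4 + 1·2 = 2
  a_7 = 0·2 + 0·0 + 1·4 = 4
  a_8 = 0·4 + 0·2 + 1·0 = 0
  a_9 = 0·0 + 0·4 + 1·2 = 2
  a_10 = 0·2 + 0·0 + 1·4 = 4

0,0,1 ; 4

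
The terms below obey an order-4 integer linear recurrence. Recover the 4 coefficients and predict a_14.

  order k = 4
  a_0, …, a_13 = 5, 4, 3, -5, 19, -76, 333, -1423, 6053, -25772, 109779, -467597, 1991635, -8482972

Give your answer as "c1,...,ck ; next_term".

-4,0,-4,3 ; 36131613

  a_4 = -4·-5 + 0·3 + -4·4 + 3·5 = 19
  a_5 = -4·19 + 0·-5 + -4·3 + 3·4 = -76
  a_6 = -4·-76 + 0·19 + -4·-5 + 3·3 = 333
  a_7 = -4·333 + 0·-76 + -4·19 + 3·-5 = -1423
  a_8 = -4·-1423 + 0·333 + -4·-76 + 3·19 = 6053
  a_9 = -4·6053 + 0·-1423 + -4·333 + 3·-76 = -25772
  a_10 = -4·-25772 + 0·6053 + -4·-1423 + 3·333 = 109779
  a_11 = -4·109779 + 0·-25772 + -4·6053 + 3·-1423 = -467597
  a_12 = -4·-467597 + 0·109779 + -4·-25772 + 3·6053 = 1991635
  a_13 = -4·1991635 + 0·-467597 + -4·109779 + 3·-25772 = -8482972
  a_14 = -4·-8482972 + 0·1991635 + -4·-467597 + 3·109779 = 36131613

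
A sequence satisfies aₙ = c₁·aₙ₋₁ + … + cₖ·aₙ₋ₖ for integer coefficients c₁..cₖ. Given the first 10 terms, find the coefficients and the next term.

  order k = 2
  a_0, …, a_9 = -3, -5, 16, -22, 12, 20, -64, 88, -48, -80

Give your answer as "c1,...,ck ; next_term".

  a_2 = -2·-5 + -2·-3 = 16
  a_3 = -2·16 + -2·-5 = -22
  a_4 = -2·-22 + -2·16 = 12
  a_5 = -2·12 + -2·-22 = 20
  a_6 = -2·20 + -2·12 = -64
  a_7 = -2·-64 + -2·20 = 88
  a_8 = -2·88 + -2·-64 = -48
  a_9 = -2·-48 + -2·88 = -80
  a_10 = -2·-80 + -2·-48 = 256

-2,-2 ; 256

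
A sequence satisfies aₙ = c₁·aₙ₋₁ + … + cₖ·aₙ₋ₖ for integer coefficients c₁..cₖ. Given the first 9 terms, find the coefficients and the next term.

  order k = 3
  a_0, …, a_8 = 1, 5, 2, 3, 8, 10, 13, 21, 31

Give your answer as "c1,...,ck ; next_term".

1,0,1 ; 44

  a_3 = 1·2 + 0·5 + 1·1 = 3
  a_4 = 1·3 + 0·2 + 1·5 = 8
  a_5 = 1·8 + 0·3 + 1·2 = 10
  a_6 = 1·10 + 0·8 + 1·3 = 13
  a_7 = 1·13 + 0·10 + 1·8 = 21
  a_8 = 1·21 + 0·13 + 1·10 = 31
  a_9 = 1·31 + 0·21 + 1·13 = 44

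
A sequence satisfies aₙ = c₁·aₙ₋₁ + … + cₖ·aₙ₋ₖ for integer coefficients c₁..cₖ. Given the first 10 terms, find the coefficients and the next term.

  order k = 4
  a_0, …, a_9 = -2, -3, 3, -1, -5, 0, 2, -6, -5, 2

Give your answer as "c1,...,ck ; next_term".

0,0,1,1 ; -4

  a_4 = 0·-1 + 0·3 + 1·-3 + 1·-2 = -5
  a_5 = 0·-5 + 0·-1 + 1·3 + 1·-3 = 0
  a_6 = 0·0 + 0·-5 + 1·-1 + 1·3 = 2
  a_7 = 0·2 + 0·0 + 1·-5 + 1·-1 = -6
  a_8 = 0·-6 + 0·2 + 1·0 + 1·-5 = -5
  a_9 = 0·-5 + 0·-6 + 1·2 + 1·0 = 2
  a_10 = 0·2 + 0·-5 + 1·-6 + 1·2 = -4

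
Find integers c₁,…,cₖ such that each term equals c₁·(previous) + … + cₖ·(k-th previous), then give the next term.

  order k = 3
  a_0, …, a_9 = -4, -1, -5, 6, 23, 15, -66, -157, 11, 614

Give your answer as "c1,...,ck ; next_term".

1,-3,-2 ; 895

  a_3 = 1·-5 + -3·-1 + -2·-4 = 6
  a_4 = 1·6 + -3·-5 + -2·-1 = 23
  a_5 = 1·23 + -3·6 + -2·-5 = 15
  a_6 = 1·15 + -3·23 + -2·6 = -66
  a_7 = 1·-66 + -3·15 + -2·23 = -157
  a_8 = 1·-157 + -3·-66 + -2·15 = 11
  a_9 = 1·11 + -3·-157 + -2·-66 = 614
  a_10 = 1·614 + -3·11 + -2·-157 = 895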